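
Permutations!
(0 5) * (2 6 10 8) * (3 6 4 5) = (0 3 6 10 8 2 4 5) = [3, 1, 4, 6, 5, 0, 10, 7, 2, 9, 8]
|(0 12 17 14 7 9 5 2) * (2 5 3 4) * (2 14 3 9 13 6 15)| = 11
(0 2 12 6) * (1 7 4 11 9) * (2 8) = [8, 7, 12, 3, 11, 5, 0, 4, 2, 1, 10, 9, 6] = (0 8 2 12 6)(1 7 4 11 9)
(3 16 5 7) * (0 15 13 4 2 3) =(0 15 13 4 2 3 16 5 7) =[15, 1, 3, 16, 2, 7, 6, 0, 8, 9, 10, 11, 12, 4, 14, 13, 5]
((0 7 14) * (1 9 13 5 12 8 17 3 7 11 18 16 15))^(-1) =(0 14 7 3 17 8 12 5 13 9 1 15 16 18 11) =[14, 15, 2, 17, 4, 13, 6, 3, 12, 1, 10, 0, 5, 9, 7, 16, 18, 8, 11]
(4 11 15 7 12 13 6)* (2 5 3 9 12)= (2 5 3 9 12 13 6 4 11 15 7)= [0, 1, 5, 9, 11, 3, 4, 2, 8, 12, 10, 15, 13, 6, 14, 7]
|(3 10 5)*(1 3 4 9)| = 6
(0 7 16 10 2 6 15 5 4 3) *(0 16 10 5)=(0 7 10 2 6 15)(3 16 5 4)=[7, 1, 6, 16, 3, 4, 15, 10, 8, 9, 2, 11, 12, 13, 14, 0, 5]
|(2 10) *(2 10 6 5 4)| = 4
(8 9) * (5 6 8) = [0, 1, 2, 3, 4, 6, 8, 7, 9, 5] = (5 6 8 9)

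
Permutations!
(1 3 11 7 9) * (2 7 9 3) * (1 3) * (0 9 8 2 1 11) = (0 9 3)(2 7 11 8) = [9, 1, 7, 0, 4, 5, 6, 11, 2, 3, 10, 8]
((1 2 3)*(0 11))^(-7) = [11, 3, 1, 2, 4, 5, 6, 7, 8, 9, 10, 0] = (0 11)(1 3 2)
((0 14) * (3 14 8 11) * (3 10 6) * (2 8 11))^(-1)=(0 14 3 6 10 11)(2 8)=[14, 1, 8, 6, 4, 5, 10, 7, 2, 9, 11, 0, 12, 13, 3]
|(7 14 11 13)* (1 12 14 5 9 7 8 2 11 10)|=12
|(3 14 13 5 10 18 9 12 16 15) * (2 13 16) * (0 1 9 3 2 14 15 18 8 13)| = 20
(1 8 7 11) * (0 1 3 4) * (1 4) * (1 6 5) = (0 4)(1 8 7 11 3 6 5) = [4, 8, 2, 6, 0, 1, 5, 11, 7, 9, 10, 3]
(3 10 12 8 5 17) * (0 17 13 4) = (0 17 3 10 12 8 5 13 4) = [17, 1, 2, 10, 0, 13, 6, 7, 5, 9, 12, 11, 8, 4, 14, 15, 16, 3]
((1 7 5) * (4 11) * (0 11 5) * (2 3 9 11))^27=(11)=[0, 1, 2, 3, 4, 5, 6, 7, 8, 9, 10, 11]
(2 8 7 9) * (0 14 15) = (0 14 15)(2 8 7 9) = [14, 1, 8, 3, 4, 5, 6, 9, 7, 2, 10, 11, 12, 13, 15, 0]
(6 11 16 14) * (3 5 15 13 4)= [0, 1, 2, 5, 3, 15, 11, 7, 8, 9, 10, 16, 12, 4, 6, 13, 14]= (3 5 15 13 4)(6 11 16 14)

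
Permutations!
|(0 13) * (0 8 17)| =|(0 13 8 17)| =4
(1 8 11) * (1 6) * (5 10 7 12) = (1 8 11 6)(5 10 7 12) = [0, 8, 2, 3, 4, 10, 1, 12, 11, 9, 7, 6, 5]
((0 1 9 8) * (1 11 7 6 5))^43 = (0 6 9 11 5 8 7 1) = [6, 0, 2, 3, 4, 8, 9, 1, 7, 11, 10, 5]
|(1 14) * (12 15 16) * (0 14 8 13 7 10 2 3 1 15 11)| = 42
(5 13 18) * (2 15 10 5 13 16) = (2 15 10 5 16)(13 18) = [0, 1, 15, 3, 4, 16, 6, 7, 8, 9, 5, 11, 12, 18, 14, 10, 2, 17, 13]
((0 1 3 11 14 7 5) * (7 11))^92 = (14)(0 3 5 1 7) = [3, 7, 2, 5, 4, 1, 6, 0, 8, 9, 10, 11, 12, 13, 14]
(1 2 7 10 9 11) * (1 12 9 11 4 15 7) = [0, 2, 1, 3, 15, 5, 6, 10, 8, 4, 11, 12, 9, 13, 14, 7] = (1 2)(4 15 7 10 11 12 9)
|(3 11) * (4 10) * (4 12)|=6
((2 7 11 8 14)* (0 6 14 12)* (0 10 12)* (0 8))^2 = (0 14 7)(2 11 6) = [14, 1, 11, 3, 4, 5, 2, 0, 8, 9, 10, 6, 12, 13, 7]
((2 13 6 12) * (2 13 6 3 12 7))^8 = (2 7 6)(3 13 12) = [0, 1, 7, 13, 4, 5, 2, 6, 8, 9, 10, 11, 3, 12]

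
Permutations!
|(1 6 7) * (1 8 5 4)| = |(1 6 7 8 5 4)| = 6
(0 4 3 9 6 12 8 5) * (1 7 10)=(0 4 3 9 6 12 8 5)(1 7 10)=[4, 7, 2, 9, 3, 0, 12, 10, 5, 6, 1, 11, 8]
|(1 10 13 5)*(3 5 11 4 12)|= |(1 10 13 11 4 12 3 5)|= 8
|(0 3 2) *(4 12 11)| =3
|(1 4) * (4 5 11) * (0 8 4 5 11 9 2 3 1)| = 6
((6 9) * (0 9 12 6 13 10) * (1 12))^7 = (0 10 13 9)(1 12 6) = [10, 12, 2, 3, 4, 5, 1, 7, 8, 0, 13, 11, 6, 9]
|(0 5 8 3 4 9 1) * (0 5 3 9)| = 12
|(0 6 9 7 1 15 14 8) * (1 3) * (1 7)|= |(0 6 9 1 15 14 8)(3 7)|= 14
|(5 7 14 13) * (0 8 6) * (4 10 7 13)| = |(0 8 6)(4 10 7 14)(5 13)| = 12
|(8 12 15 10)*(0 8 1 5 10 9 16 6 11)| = |(0 8 12 15 9 16 6 11)(1 5 10)| = 24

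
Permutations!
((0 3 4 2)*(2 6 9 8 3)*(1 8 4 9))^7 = (0 2)(1 8 3 9 4 6) = [2, 8, 0, 9, 6, 5, 1, 7, 3, 4]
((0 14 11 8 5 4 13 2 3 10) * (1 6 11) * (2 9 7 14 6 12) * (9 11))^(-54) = (0 12 9 3 14)(1 6 2 7 10)(4 13 11 8 5) = [12, 6, 7, 14, 13, 4, 2, 10, 5, 3, 1, 8, 9, 11, 0]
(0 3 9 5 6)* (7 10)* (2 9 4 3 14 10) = (0 14 10 7 2 9 5 6)(3 4) = [14, 1, 9, 4, 3, 6, 0, 2, 8, 5, 7, 11, 12, 13, 10]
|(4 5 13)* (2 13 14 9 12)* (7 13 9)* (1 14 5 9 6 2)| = 14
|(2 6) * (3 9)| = 2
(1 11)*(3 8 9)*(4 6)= (1 11)(3 8 9)(4 6)= [0, 11, 2, 8, 6, 5, 4, 7, 9, 3, 10, 1]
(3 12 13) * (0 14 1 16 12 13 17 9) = (0 14 1 16 12 17 9)(3 13) = [14, 16, 2, 13, 4, 5, 6, 7, 8, 0, 10, 11, 17, 3, 1, 15, 12, 9]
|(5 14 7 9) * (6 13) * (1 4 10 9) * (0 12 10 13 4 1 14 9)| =6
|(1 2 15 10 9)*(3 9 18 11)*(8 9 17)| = 10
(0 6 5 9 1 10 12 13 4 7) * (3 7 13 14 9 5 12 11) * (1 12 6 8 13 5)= (0 8 13 4 5 1 10 11 3 7)(9 12 14)= [8, 10, 2, 7, 5, 1, 6, 0, 13, 12, 11, 3, 14, 4, 9]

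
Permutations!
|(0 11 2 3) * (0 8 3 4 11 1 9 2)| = |(0 1 9 2 4 11)(3 8)| = 6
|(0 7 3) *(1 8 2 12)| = 12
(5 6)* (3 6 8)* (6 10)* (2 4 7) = [0, 1, 4, 10, 7, 8, 5, 2, 3, 9, 6] = (2 4 7)(3 10 6 5 8)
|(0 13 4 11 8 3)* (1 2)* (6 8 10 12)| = 18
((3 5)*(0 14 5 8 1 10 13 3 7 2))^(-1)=(0 2 7 5 14)(1 8 3 13 10)=[2, 8, 7, 13, 4, 14, 6, 5, 3, 9, 1, 11, 12, 10, 0]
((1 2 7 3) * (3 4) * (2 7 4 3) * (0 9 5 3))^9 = (0 3)(1 9)(2 4)(5 7) = [3, 9, 4, 0, 2, 7, 6, 5, 8, 1]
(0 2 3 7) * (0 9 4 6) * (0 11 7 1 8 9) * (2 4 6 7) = (0 4 7)(1 8 9 6 11 2 3) = [4, 8, 3, 1, 7, 5, 11, 0, 9, 6, 10, 2]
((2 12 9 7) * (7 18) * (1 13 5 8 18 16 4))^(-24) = (1 16 12 7 8 13 4 9 2 18 5) = [0, 16, 18, 3, 9, 1, 6, 8, 13, 2, 10, 11, 7, 4, 14, 15, 12, 17, 5]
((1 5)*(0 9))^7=(0 9)(1 5)=[9, 5, 2, 3, 4, 1, 6, 7, 8, 0]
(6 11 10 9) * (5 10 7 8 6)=(5 10 9)(6 11 7 8)=[0, 1, 2, 3, 4, 10, 11, 8, 6, 5, 9, 7]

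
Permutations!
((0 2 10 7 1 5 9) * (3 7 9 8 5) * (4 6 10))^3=(0 6)(2 10)(4 9)(5 8)=[6, 1, 10, 3, 9, 8, 0, 7, 5, 4, 2]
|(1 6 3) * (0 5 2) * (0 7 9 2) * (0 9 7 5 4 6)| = |(0 4 6 3 1)(2 5 9)| = 15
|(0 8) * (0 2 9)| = 4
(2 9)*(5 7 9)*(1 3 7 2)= (1 3 7 9)(2 5)= [0, 3, 5, 7, 4, 2, 6, 9, 8, 1]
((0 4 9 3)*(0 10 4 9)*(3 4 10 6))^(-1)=(10)(0 4 9)(3 6)=[4, 1, 2, 6, 9, 5, 3, 7, 8, 0, 10]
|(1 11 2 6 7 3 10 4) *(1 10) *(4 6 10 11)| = |(1 4 11 2 10 6 7 3)| = 8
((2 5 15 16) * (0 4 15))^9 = (0 16)(2 4)(5 15) = [16, 1, 4, 3, 2, 15, 6, 7, 8, 9, 10, 11, 12, 13, 14, 5, 0]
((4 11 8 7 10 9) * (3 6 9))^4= (3 11)(4 10)(6 8)(7 9)= [0, 1, 2, 11, 10, 5, 8, 9, 6, 7, 4, 3]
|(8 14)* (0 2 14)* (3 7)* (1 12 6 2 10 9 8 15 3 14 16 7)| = 36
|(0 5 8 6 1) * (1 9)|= |(0 5 8 6 9 1)|= 6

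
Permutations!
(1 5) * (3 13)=(1 5)(3 13)=[0, 5, 2, 13, 4, 1, 6, 7, 8, 9, 10, 11, 12, 3]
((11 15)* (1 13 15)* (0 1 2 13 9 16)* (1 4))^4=(0 16 9 1 4)=[16, 4, 2, 3, 0, 5, 6, 7, 8, 1, 10, 11, 12, 13, 14, 15, 9]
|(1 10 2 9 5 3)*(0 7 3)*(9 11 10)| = 6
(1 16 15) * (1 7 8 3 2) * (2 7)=(1 16 15 2)(3 7 8)=[0, 16, 1, 7, 4, 5, 6, 8, 3, 9, 10, 11, 12, 13, 14, 2, 15]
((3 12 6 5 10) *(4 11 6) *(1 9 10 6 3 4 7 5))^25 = (1 3)(4 5)(6 11)(7 10)(9 12) = [0, 3, 2, 1, 5, 4, 11, 10, 8, 12, 7, 6, 9]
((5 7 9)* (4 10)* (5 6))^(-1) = (4 10)(5 6 9 7) = [0, 1, 2, 3, 10, 6, 9, 5, 8, 7, 4]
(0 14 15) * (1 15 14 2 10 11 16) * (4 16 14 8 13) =(0 2 10 11 14 8 13 4 16 1 15) =[2, 15, 10, 3, 16, 5, 6, 7, 13, 9, 11, 14, 12, 4, 8, 0, 1]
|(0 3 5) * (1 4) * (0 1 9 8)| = |(0 3 5 1 4 9 8)| = 7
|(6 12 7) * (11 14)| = 6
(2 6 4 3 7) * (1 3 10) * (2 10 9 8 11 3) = (1 2 6 4 9 8 11 3 7 10) = [0, 2, 6, 7, 9, 5, 4, 10, 11, 8, 1, 3]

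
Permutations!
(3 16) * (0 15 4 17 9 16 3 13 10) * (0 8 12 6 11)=(0 15 4 17 9 16 13 10 8 12 6 11)=[15, 1, 2, 3, 17, 5, 11, 7, 12, 16, 8, 0, 6, 10, 14, 4, 13, 9]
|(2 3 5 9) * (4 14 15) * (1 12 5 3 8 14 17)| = 10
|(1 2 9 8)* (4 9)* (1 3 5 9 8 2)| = 6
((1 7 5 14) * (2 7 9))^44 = (1 2 5)(7 14 9) = [0, 2, 5, 3, 4, 1, 6, 14, 8, 7, 10, 11, 12, 13, 9]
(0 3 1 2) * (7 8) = (0 3 1 2)(7 8) = [3, 2, 0, 1, 4, 5, 6, 8, 7]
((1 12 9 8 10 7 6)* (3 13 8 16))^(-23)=(1 10 3 12 7 13 9 6 8 16)=[0, 10, 2, 12, 4, 5, 8, 13, 16, 6, 3, 11, 7, 9, 14, 15, 1]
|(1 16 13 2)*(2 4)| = |(1 16 13 4 2)| = 5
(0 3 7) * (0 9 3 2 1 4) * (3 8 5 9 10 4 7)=(0 2 1 7 10 4)(5 9 8)=[2, 7, 1, 3, 0, 9, 6, 10, 5, 8, 4]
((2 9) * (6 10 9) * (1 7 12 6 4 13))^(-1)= (1 13 4 2 9 10 6 12 7)= [0, 13, 9, 3, 2, 5, 12, 1, 8, 10, 6, 11, 7, 4]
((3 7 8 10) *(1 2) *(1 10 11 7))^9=[0, 2, 10, 1, 4, 5, 6, 7, 8, 9, 3, 11]=(11)(1 2 10 3)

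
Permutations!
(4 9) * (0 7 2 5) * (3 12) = (0 7 2 5)(3 12)(4 9) = [7, 1, 5, 12, 9, 0, 6, 2, 8, 4, 10, 11, 3]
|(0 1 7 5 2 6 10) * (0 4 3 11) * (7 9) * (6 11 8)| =|(0 1 9 7 5 2 11)(3 8 6 10 4)| =35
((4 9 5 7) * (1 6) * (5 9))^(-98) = (9)(4 5 7) = [0, 1, 2, 3, 5, 7, 6, 4, 8, 9]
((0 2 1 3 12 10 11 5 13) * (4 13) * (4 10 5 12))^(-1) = [13, 2, 0, 1, 3, 12, 6, 7, 8, 9, 5, 10, 11, 4] = (0 13 4 3 1 2)(5 12 11 10)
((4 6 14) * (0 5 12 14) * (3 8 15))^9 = (15)(0 14)(4 5)(6 12) = [14, 1, 2, 3, 5, 4, 12, 7, 8, 9, 10, 11, 6, 13, 0, 15]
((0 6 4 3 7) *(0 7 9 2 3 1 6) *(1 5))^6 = [0, 4, 2, 3, 1, 6, 5, 7, 8, 9] = (9)(1 4)(5 6)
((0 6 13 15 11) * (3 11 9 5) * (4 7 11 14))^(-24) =(0 7 14 5 15 6 11 4 3 9 13) =[7, 1, 2, 9, 3, 15, 11, 14, 8, 13, 10, 4, 12, 0, 5, 6]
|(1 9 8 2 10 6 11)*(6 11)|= |(1 9 8 2 10 11)|= 6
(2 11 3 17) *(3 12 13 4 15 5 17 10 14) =(2 11 12 13 4 15 5 17)(3 10 14) =[0, 1, 11, 10, 15, 17, 6, 7, 8, 9, 14, 12, 13, 4, 3, 5, 16, 2]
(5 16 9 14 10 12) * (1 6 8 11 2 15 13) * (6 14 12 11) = (1 14 10 11 2 15 13)(5 16 9 12)(6 8) = [0, 14, 15, 3, 4, 16, 8, 7, 6, 12, 11, 2, 5, 1, 10, 13, 9]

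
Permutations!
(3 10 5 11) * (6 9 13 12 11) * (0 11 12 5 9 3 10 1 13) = (0 11 10 9)(1 13 5 6 3) = [11, 13, 2, 1, 4, 6, 3, 7, 8, 0, 9, 10, 12, 5]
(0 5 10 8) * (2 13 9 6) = [5, 1, 13, 3, 4, 10, 2, 7, 0, 6, 8, 11, 12, 9] = (0 5 10 8)(2 13 9 6)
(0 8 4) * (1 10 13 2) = (0 8 4)(1 10 13 2) = [8, 10, 1, 3, 0, 5, 6, 7, 4, 9, 13, 11, 12, 2]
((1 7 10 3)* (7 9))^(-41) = [0, 3, 2, 10, 4, 5, 6, 9, 8, 1, 7] = (1 3 10 7 9)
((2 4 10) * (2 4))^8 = (10) = [0, 1, 2, 3, 4, 5, 6, 7, 8, 9, 10]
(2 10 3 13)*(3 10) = (2 3 13) = [0, 1, 3, 13, 4, 5, 6, 7, 8, 9, 10, 11, 12, 2]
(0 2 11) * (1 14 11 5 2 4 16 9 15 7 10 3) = (0 4 16 9 15 7 10 3 1 14 11)(2 5) = [4, 14, 5, 1, 16, 2, 6, 10, 8, 15, 3, 0, 12, 13, 11, 7, 9]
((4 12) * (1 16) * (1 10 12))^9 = (1 4 12 10 16) = [0, 4, 2, 3, 12, 5, 6, 7, 8, 9, 16, 11, 10, 13, 14, 15, 1]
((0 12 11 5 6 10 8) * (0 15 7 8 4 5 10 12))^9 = (15)(4 12)(5 11)(6 10) = [0, 1, 2, 3, 12, 11, 10, 7, 8, 9, 6, 5, 4, 13, 14, 15]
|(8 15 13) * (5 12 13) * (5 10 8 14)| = 12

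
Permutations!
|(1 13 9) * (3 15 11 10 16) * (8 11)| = |(1 13 9)(3 15 8 11 10 16)| = 6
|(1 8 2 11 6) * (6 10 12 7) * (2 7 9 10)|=12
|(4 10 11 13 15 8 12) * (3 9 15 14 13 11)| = |(3 9 15 8 12 4 10)(13 14)| = 14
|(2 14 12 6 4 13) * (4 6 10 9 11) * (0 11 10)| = 14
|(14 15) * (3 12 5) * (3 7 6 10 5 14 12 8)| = 12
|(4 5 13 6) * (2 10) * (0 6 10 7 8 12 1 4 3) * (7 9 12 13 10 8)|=|(0 6 3)(1 4 5 10 2 9 12)(8 13)|=42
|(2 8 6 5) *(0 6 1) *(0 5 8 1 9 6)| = |(1 5 2)(6 8 9)| = 3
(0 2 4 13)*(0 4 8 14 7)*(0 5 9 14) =(0 2 8)(4 13)(5 9 14 7) =[2, 1, 8, 3, 13, 9, 6, 5, 0, 14, 10, 11, 12, 4, 7]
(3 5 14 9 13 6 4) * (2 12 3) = (2 12 3 5 14 9 13 6 4) = [0, 1, 12, 5, 2, 14, 4, 7, 8, 13, 10, 11, 3, 6, 9]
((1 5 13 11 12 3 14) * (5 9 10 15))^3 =(1 15 11 14 10 13 3 9 5 12) =[0, 15, 2, 9, 4, 12, 6, 7, 8, 5, 13, 14, 1, 3, 10, 11]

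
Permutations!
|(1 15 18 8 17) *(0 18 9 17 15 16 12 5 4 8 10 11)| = 36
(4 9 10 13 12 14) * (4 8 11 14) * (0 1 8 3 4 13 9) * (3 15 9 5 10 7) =[1, 8, 2, 4, 0, 10, 6, 3, 11, 7, 5, 14, 13, 12, 15, 9] =(0 1 8 11 14 15 9 7 3 4)(5 10)(12 13)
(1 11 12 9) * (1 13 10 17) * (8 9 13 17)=(1 11 12 13 10 8 9 17)=[0, 11, 2, 3, 4, 5, 6, 7, 9, 17, 8, 12, 13, 10, 14, 15, 16, 1]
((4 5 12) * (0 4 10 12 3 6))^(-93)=[5, 1, 2, 0, 3, 6, 4, 7, 8, 9, 12, 11, 10]=(0 5 6 4 3)(10 12)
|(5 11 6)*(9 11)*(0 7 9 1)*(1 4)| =8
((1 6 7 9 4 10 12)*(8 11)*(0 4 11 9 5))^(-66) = (0 7 1 10)(4 5 6 12) = [7, 10, 2, 3, 5, 6, 12, 1, 8, 9, 0, 11, 4]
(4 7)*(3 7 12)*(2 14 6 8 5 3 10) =(2 14 6 8 5 3 7 4 12 10) =[0, 1, 14, 7, 12, 3, 8, 4, 5, 9, 2, 11, 10, 13, 6]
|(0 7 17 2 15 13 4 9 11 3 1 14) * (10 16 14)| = |(0 7 17 2 15 13 4 9 11 3 1 10 16 14)| = 14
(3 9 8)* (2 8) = (2 8 3 9) = [0, 1, 8, 9, 4, 5, 6, 7, 3, 2]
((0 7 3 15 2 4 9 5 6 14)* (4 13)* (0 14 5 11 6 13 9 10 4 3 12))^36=[0, 1, 5, 11, 4, 2, 15, 7, 8, 13, 10, 3, 12, 9, 14, 6]=(2 5)(3 11)(6 15)(9 13)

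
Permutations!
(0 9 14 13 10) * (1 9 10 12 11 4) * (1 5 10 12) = (0 12 11 4 5 10)(1 9 14 13) = [12, 9, 2, 3, 5, 10, 6, 7, 8, 14, 0, 4, 11, 1, 13]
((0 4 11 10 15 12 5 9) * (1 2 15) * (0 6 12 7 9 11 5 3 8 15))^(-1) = [2, 10, 1, 12, 0, 4, 9, 15, 3, 7, 11, 5, 6, 13, 14, 8] = (0 2 1 10 11 5 4)(3 12 6 9 7 15 8)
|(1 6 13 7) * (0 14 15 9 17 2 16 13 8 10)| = 13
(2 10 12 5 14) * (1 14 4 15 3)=[0, 14, 10, 1, 15, 4, 6, 7, 8, 9, 12, 11, 5, 13, 2, 3]=(1 14 2 10 12 5 4 15 3)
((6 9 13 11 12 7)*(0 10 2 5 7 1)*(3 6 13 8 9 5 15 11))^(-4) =(0 15 1 2 12 10 11)(3 6 5 7 13) =[15, 2, 12, 6, 4, 7, 5, 13, 8, 9, 11, 0, 10, 3, 14, 1]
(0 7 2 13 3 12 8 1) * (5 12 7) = (0 5 12 8 1)(2 13 3 7) = [5, 0, 13, 7, 4, 12, 6, 2, 1, 9, 10, 11, 8, 3]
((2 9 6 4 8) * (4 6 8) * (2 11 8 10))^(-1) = (2 10 9)(8 11) = [0, 1, 10, 3, 4, 5, 6, 7, 11, 2, 9, 8]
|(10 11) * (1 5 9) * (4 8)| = |(1 5 9)(4 8)(10 11)| = 6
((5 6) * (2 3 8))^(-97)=(2 8 3)(5 6)=[0, 1, 8, 2, 4, 6, 5, 7, 3]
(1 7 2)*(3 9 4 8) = (1 7 2)(3 9 4 8) = [0, 7, 1, 9, 8, 5, 6, 2, 3, 4]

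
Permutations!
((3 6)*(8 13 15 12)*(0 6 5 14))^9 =(0 14 5 3 6)(8 13 15 12) =[14, 1, 2, 6, 4, 3, 0, 7, 13, 9, 10, 11, 8, 15, 5, 12]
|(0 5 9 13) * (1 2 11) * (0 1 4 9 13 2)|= |(0 5 13 1)(2 11 4 9)|= 4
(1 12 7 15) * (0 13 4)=(0 13 4)(1 12 7 15)=[13, 12, 2, 3, 0, 5, 6, 15, 8, 9, 10, 11, 7, 4, 14, 1]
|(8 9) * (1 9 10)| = |(1 9 8 10)| = 4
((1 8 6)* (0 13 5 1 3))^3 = (0 1 3 5 6 13 8) = [1, 3, 2, 5, 4, 6, 13, 7, 0, 9, 10, 11, 12, 8]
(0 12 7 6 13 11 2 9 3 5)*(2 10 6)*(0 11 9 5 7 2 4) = [12, 1, 5, 7, 0, 11, 13, 4, 8, 3, 6, 10, 2, 9] = (0 12 2 5 11 10 6 13 9 3 7 4)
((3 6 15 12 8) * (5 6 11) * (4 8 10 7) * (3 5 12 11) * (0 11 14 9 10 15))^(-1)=(0 6 5 8 4 7 10 9 14 15 12 11)=[6, 1, 2, 3, 7, 8, 5, 10, 4, 14, 9, 0, 11, 13, 15, 12]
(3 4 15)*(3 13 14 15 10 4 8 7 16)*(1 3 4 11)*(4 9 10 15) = (1 3 8 7 16 9 10 11)(4 15 13 14) = [0, 3, 2, 8, 15, 5, 6, 16, 7, 10, 11, 1, 12, 14, 4, 13, 9]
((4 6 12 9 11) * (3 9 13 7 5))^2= (3 11 6 13 5 9 4 12 7)= [0, 1, 2, 11, 12, 9, 13, 3, 8, 4, 10, 6, 7, 5]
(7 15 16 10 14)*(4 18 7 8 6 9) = (4 18 7 15 16 10 14 8 6 9) = [0, 1, 2, 3, 18, 5, 9, 15, 6, 4, 14, 11, 12, 13, 8, 16, 10, 17, 7]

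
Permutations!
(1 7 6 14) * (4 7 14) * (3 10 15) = (1 14)(3 10 15)(4 7 6) = [0, 14, 2, 10, 7, 5, 4, 6, 8, 9, 15, 11, 12, 13, 1, 3]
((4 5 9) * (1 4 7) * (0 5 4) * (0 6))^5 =(0 6 1 7 9 5) =[6, 7, 2, 3, 4, 0, 1, 9, 8, 5]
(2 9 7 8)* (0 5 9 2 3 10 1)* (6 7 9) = [5, 0, 2, 10, 4, 6, 7, 8, 3, 9, 1] = (0 5 6 7 8 3 10 1)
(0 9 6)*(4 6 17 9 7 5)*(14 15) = [7, 1, 2, 3, 6, 4, 0, 5, 8, 17, 10, 11, 12, 13, 15, 14, 16, 9] = (0 7 5 4 6)(9 17)(14 15)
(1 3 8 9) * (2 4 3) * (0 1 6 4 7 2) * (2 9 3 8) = (0 1)(2 7 9 6 4 8 3) = [1, 0, 7, 2, 8, 5, 4, 9, 3, 6]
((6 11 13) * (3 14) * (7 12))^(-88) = (14)(6 13 11) = [0, 1, 2, 3, 4, 5, 13, 7, 8, 9, 10, 6, 12, 11, 14]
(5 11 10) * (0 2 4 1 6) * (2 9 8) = (0 9 8 2 4 1 6)(5 11 10) = [9, 6, 4, 3, 1, 11, 0, 7, 2, 8, 5, 10]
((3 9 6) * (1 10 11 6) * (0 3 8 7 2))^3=(0 1 6 2 9 11 7 3 10 8)=[1, 6, 9, 10, 4, 5, 2, 3, 0, 11, 8, 7]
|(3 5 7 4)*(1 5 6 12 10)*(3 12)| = 6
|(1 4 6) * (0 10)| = |(0 10)(1 4 6)| = 6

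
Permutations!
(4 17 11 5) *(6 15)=(4 17 11 5)(6 15)=[0, 1, 2, 3, 17, 4, 15, 7, 8, 9, 10, 5, 12, 13, 14, 6, 16, 11]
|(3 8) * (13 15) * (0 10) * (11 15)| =|(0 10)(3 8)(11 15 13)| =6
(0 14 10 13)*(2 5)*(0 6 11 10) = (0 14)(2 5)(6 11 10 13) = [14, 1, 5, 3, 4, 2, 11, 7, 8, 9, 13, 10, 12, 6, 0]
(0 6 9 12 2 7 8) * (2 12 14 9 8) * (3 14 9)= (0 6 8)(2 7)(3 14)= [6, 1, 7, 14, 4, 5, 8, 2, 0, 9, 10, 11, 12, 13, 3]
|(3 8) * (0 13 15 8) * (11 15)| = 6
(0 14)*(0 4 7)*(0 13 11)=[14, 1, 2, 3, 7, 5, 6, 13, 8, 9, 10, 0, 12, 11, 4]=(0 14 4 7 13 11)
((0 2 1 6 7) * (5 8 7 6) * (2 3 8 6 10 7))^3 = [2, 10, 6, 1, 4, 7, 0, 8, 5, 9, 3] = (0 2 6)(1 10 3)(5 7 8)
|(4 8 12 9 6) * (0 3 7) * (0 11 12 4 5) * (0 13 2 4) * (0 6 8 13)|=9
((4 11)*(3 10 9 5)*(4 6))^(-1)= (3 5 9 10)(4 6 11)= [0, 1, 2, 5, 6, 9, 11, 7, 8, 10, 3, 4]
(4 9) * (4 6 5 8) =(4 9 6 5 8) =[0, 1, 2, 3, 9, 8, 5, 7, 4, 6]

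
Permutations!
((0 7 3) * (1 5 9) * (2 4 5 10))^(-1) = (0 3 7)(1 9 5 4 2 10) = [3, 9, 10, 7, 2, 4, 6, 0, 8, 5, 1]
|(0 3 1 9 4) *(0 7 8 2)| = |(0 3 1 9 4 7 8 2)| = 8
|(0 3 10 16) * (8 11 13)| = |(0 3 10 16)(8 11 13)| = 12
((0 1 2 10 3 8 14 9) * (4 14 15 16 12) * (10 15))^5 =(0 12 1 4 2 14 15 9 16)(3 10 8) =[12, 4, 14, 10, 2, 5, 6, 7, 3, 16, 8, 11, 1, 13, 15, 9, 0]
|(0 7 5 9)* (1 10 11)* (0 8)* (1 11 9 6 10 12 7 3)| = |(0 3 1 12 7 5 6 10 9 8)| = 10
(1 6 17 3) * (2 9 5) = (1 6 17 3)(2 9 5) = [0, 6, 9, 1, 4, 2, 17, 7, 8, 5, 10, 11, 12, 13, 14, 15, 16, 3]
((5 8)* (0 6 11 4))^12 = (11) = [0, 1, 2, 3, 4, 5, 6, 7, 8, 9, 10, 11]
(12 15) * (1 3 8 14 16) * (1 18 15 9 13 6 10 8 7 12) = (1 3 7 12 9 13 6 10 8 14 16 18 15) = [0, 3, 2, 7, 4, 5, 10, 12, 14, 13, 8, 11, 9, 6, 16, 1, 18, 17, 15]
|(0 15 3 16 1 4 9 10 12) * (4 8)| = |(0 15 3 16 1 8 4 9 10 12)| = 10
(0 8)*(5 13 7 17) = [8, 1, 2, 3, 4, 13, 6, 17, 0, 9, 10, 11, 12, 7, 14, 15, 16, 5] = (0 8)(5 13 7 17)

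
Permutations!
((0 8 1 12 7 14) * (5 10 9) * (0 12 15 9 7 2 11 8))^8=(1 2 7 9 8 12 10 15 11 14 5)=[0, 2, 7, 3, 4, 1, 6, 9, 12, 8, 15, 14, 10, 13, 5, 11]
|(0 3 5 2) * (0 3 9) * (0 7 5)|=|(0 9 7 5 2 3)|=6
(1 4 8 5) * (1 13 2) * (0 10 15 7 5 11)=(0 10 15 7 5 13 2 1 4 8 11)=[10, 4, 1, 3, 8, 13, 6, 5, 11, 9, 15, 0, 12, 2, 14, 7]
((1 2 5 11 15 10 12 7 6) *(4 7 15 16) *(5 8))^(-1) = [0, 6, 1, 3, 16, 8, 7, 4, 2, 9, 15, 5, 10, 13, 14, 12, 11] = (1 6 7 4 16 11 5 8 2)(10 15 12)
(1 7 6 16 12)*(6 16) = (1 7 16 12) = [0, 7, 2, 3, 4, 5, 6, 16, 8, 9, 10, 11, 1, 13, 14, 15, 12]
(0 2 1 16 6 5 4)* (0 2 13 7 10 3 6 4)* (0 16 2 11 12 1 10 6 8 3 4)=[13, 2, 10, 8, 11, 16, 5, 6, 3, 9, 4, 12, 1, 7, 14, 15, 0]=(0 13 7 6 5 16)(1 2 10 4 11 12)(3 8)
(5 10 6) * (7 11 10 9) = (5 9 7 11 10 6) = [0, 1, 2, 3, 4, 9, 5, 11, 8, 7, 6, 10]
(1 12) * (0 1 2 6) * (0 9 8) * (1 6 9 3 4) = (0 6 3 4 1 12 2 9 8) = [6, 12, 9, 4, 1, 5, 3, 7, 0, 8, 10, 11, 2]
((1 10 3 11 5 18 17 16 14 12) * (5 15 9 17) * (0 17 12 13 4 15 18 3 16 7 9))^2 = (0 7 12 10 14 4)(1 16 13 15 17 9)(3 18)(5 11) = [7, 16, 2, 18, 0, 11, 6, 12, 8, 1, 14, 5, 10, 15, 4, 17, 13, 9, 3]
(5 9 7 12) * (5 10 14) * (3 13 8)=(3 13 8)(5 9 7 12 10 14)=[0, 1, 2, 13, 4, 9, 6, 12, 3, 7, 14, 11, 10, 8, 5]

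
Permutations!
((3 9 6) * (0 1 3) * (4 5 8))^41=(0 1 3 9 6)(4 8 5)=[1, 3, 2, 9, 8, 4, 0, 7, 5, 6]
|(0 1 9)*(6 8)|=|(0 1 9)(6 8)|=6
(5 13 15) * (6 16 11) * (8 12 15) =(5 13 8 12 15)(6 16 11) =[0, 1, 2, 3, 4, 13, 16, 7, 12, 9, 10, 6, 15, 8, 14, 5, 11]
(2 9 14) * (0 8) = (0 8)(2 9 14) = [8, 1, 9, 3, 4, 5, 6, 7, 0, 14, 10, 11, 12, 13, 2]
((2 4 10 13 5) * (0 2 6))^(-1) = [6, 1, 0, 3, 2, 13, 5, 7, 8, 9, 4, 11, 12, 10] = (0 6 5 13 10 4 2)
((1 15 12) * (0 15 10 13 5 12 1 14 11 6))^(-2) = (0 11 12 13 1)(5 10 15 6 14) = [11, 0, 2, 3, 4, 10, 14, 7, 8, 9, 15, 12, 13, 1, 5, 6]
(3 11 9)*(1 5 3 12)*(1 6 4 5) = (3 11 9 12 6 4 5) = [0, 1, 2, 11, 5, 3, 4, 7, 8, 12, 10, 9, 6]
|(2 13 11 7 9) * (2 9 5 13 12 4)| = |(2 12 4)(5 13 11 7)| = 12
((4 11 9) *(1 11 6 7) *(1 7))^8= (1 4 11 6 9)= [0, 4, 2, 3, 11, 5, 9, 7, 8, 1, 10, 6]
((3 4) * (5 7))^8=(7)=[0, 1, 2, 3, 4, 5, 6, 7]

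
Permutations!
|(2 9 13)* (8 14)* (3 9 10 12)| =|(2 10 12 3 9 13)(8 14)| =6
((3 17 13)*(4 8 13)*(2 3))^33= (2 4)(3 8)(13 17)= [0, 1, 4, 8, 2, 5, 6, 7, 3, 9, 10, 11, 12, 17, 14, 15, 16, 13]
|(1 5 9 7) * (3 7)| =|(1 5 9 3 7)| =5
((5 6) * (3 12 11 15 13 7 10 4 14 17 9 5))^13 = (17) = [0, 1, 2, 3, 4, 5, 6, 7, 8, 9, 10, 11, 12, 13, 14, 15, 16, 17]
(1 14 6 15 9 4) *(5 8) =(1 14 6 15 9 4)(5 8) =[0, 14, 2, 3, 1, 8, 15, 7, 5, 4, 10, 11, 12, 13, 6, 9]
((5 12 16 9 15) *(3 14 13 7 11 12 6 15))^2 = (3 13 11 16)(5 15 6)(7 12 9 14) = [0, 1, 2, 13, 4, 15, 5, 12, 8, 14, 10, 16, 9, 11, 7, 6, 3]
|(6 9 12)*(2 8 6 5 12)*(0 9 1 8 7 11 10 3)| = |(0 9 2 7 11 10 3)(1 8 6)(5 12)| = 42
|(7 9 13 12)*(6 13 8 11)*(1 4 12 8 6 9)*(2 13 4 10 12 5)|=8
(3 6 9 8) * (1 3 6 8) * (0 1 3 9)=(0 1 9 3 8 6)=[1, 9, 2, 8, 4, 5, 0, 7, 6, 3]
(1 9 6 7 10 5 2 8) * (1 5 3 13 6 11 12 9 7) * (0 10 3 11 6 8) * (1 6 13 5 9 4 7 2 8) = (0 10 11 12 4 7 3 5 8 9 13 1 2) = [10, 2, 0, 5, 7, 8, 6, 3, 9, 13, 11, 12, 4, 1]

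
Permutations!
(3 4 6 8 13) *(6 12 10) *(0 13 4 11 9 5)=(0 13 3 11 9 5)(4 12 10 6 8)=[13, 1, 2, 11, 12, 0, 8, 7, 4, 5, 6, 9, 10, 3]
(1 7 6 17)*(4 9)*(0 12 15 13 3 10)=(0 12 15 13 3 10)(1 7 6 17)(4 9)=[12, 7, 2, 10, 9, 5, 17, 6, 8, 4, 0, 11, 15, 3, 14, 13, 16, 1]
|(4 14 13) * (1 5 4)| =5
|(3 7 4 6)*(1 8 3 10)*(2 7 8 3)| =|(1 3 8 2 7 4 6 10)| =8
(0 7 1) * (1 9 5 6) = [7, 0, 2, 3, 4, 6, 1, 9, 8, 5] = (0 7 9 5 6 1)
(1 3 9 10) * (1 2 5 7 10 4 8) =(1 3 9 4 8)(2 5 7 10) =[0, 3, 5, 9, 8, 7, 6, 10, 1, 4, 2]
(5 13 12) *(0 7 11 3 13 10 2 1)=(0 7 11 3 13 12 5 10 2 1)=[7, 0, 1, 13, 4, 10, 6, 11, 8, 9, 2, 3, 5, 12]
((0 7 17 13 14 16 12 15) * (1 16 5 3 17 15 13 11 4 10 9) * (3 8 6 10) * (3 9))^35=(0 15 7)(1 6)(3 12)(4 5)(8 9)(10 16)(11 14)(13 17)=[15, 6, 2, 12, 5, 4, 1, 0, 9, 8, 16, 14, 3, 17, 11, 7, 10, 13]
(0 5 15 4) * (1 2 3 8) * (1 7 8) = (0 5 15 4)(1 2 3)(7 8) = [5, 2, 3, 1, 0, 15, 6, 8, 7, 9, 10, 11, 12, 13, 14, 4]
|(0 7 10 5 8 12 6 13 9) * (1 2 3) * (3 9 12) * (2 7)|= |(0 2 9)(1 7 10 5 8 3)(6 13 12)|= 6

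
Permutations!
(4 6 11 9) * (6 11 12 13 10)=(4 11 9)(6 12 13 10)=[0, 1, 2, 3, 11, 5, 12, 7, 8, 4, 6, 9, 13, 10]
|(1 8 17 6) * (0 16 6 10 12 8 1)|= |(0 16 6)(8 17 10 12)|= 12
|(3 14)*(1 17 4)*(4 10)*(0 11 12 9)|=4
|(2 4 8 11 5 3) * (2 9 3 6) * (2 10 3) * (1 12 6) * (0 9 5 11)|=30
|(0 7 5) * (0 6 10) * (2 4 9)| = |(0 7 5 6 10)(2 4 9)| = 15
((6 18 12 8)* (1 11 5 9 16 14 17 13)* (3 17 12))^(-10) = (1 9 12 18 13 5 14 6 17 11 16 8 3) = [0, 9, 2, 1, 4, 14, 17, 7, 3, 12, 10, 16, 18, 5, 6, 15, 8, 11, 13]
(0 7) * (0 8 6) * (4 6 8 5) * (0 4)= (8)(0 7 5)(4 6)= [7, 1, 2, 3, 6, 0, 4, 5, 8]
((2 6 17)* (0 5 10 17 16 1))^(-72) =(17) =[0, 1, 2, 3, 4, 5, 6, 7, 8, 9, 10, 11, 12, 13, 14, 15, 16, 17]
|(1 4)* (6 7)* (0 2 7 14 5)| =|(0 2 7 6 14 5)(1 4)| =6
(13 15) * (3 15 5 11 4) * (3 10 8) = (3 15 13 5 11 4 10 8) = [0, 1, 2, 15, 10, 11, 6, 7, 3, 9, 8, 4, 12, 5, 14, 13]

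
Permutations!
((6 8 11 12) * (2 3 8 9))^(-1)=[0, 1, 9, 2, 4, 5, 12, 7, 3, 6, 10, 8, 11]=(2 9 6 12 11 8 3)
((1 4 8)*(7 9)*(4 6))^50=(9)(1 4)(6 8)=[0, 4, 2, 3, 1, 5, 8, 7, 6, 9]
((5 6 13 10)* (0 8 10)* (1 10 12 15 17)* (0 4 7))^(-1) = (0 7 4 13 6 5 10 1 17 15 12 8) = [7, 17, 2, 3, 13, 10, 5, 4, 0, 9, 1, 11, 8, 6, 14, 12, 16, 15]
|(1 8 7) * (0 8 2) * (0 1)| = 6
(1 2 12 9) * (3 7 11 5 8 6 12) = (1 2 3 7 11 5 8 6 12 9) = [0, 2, 3, 7, 4, 8, 12, 11, 6, 1, 10, 5, 9]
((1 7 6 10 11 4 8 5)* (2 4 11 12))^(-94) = (1 2 7 4 6 8 10 5 12) = [0, 2, 7, 3, 6, 12, 8, 4, 10, 9, 5, 11, 1]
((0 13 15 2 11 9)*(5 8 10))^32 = [15, 1, 9, 3, 4, 10, 6, 7, 5, 13, 8, 0, 12, 2, 14, 11] = (0 15 11)(2 9 13)(5 10 8)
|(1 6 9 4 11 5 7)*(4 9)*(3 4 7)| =|(1 6 7)(3 4 11 5)| =12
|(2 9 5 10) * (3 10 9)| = |(2 3 10)(5 9)| = 6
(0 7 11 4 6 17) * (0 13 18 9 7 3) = (0 3)(4 6 17 13 18 9 7 11) = [3, 1, 2, 0, 6, 5, 17, 11, 8, 7, 10, 4, 12, 18, 14, 15, 16, 13, 9]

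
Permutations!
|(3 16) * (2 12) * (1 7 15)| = |(1 7 15)(2 12)(3 16)| = 6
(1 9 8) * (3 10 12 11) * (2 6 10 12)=(1 9 8)(2 6 10)(3 12 11)=[0, 9, 6, 12, 4, 5, 10, 7, 1, 8, 2, 3, 11]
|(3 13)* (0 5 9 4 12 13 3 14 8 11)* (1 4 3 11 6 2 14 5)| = 36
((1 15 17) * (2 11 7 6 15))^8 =(1 2 11 7 6 15 17) =[0, 2, 11, 3, 4, 5, 15, 6, 8, 9, 10, 7, 12, 13, 14, 17, 16, 1]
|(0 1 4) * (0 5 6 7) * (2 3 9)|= 6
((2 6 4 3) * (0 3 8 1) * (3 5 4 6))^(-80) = (8) = [0, 1, 2, 3, 4, 5, 6, 7, 8]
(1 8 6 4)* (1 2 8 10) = (1 10)(2 8 6 4) = [0, 10, 8, 3, 2, 5, 4, 7, 6, 9, 1]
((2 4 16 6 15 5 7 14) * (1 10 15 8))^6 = (1 2 10 4 15 16 5 6 7 8 14) = [0, 2, 10, 3, 15, 6, 7, 8, 14, 9, 4, 11, 12, 13, 1, 16, 5]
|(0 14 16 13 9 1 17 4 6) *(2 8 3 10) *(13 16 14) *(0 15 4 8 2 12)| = 9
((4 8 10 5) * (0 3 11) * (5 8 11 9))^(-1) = [11, 1, 2, 0, 5, 9, 6, 7, 10, 3, 8, 4] = (0 11 4 5 9 3)(8 10)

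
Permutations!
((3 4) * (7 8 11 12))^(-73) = (3 4)(7 12 11 8) = [0, 1, 2, 4, 3, 5, 6, 12, 7, 9, 10, 8, 11]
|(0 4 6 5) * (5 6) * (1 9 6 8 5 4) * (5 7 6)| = 12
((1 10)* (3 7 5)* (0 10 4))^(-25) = (0 4 1 10)(3 5 7) = [4, 10, 2, 5, 1, 7, 6, 3, 8, 9, 0]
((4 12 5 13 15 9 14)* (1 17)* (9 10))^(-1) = (1 17)(4 14 9 10 15 13 5 12) = [0, 17, 2, 3, 14, 12, 6, 7, 8, 10, 15, 11, 4, 5, 9, 13, 16, 1]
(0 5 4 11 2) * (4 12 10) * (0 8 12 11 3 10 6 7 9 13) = (0 5 11 2 8 12 6 7 9 13)(3 10 4) = [5, 1, 8, 10, 3, 11, 7, 9, 12, 13, 4, 2, 6, 0]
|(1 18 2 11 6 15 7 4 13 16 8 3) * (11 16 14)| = 42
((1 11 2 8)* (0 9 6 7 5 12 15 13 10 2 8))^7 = [13, 11, 15, 3, 4, 9, 2, 0, 1, 10, 12, 8, 6, 5, 14, 7] = (0 13 5 9 10 12 6 2 15 7)(1 11 8)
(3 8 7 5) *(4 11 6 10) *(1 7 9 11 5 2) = (1 7 2)(3 8 9 11 6 10 4 5) = [0, 7, 1, 8, 5, 3, 10, 2, 9, 11, 4, 6]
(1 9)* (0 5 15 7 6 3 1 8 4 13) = (0 5 15 7 6 3 1 9 8 4 13) = [5, 9, 2, 1, 13, 15, 3, 6, 4, 8, 10, 11, 12, 0, 14, 7]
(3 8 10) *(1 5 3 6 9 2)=(1 5 3 8 10 6 9 2)=[0, 5, 1, 8, 4, 3, 9, 7, 10, 2, 6]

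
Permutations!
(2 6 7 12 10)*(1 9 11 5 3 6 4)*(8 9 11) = (1 11 5 3 6 7 12 10 2 4)(8 9) = [0, 11, 4, 6, 1, 3, 7, 12, 9, 8, 2, 5, 10]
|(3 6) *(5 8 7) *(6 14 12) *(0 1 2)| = |(0 1 2)(3 14 12 6)(5 8 7)| = 12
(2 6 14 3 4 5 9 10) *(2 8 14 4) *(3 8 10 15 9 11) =(2 6 4 5 11 3)(8 14)(9 15) =[0, 1, 6, 2, 5, 11, 4, 7, 14, 15, 10, 3, 12, 13, 8, 9]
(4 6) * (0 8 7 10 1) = (0 8 7 10 1)(4 6) = [8, 0, 2, 3, 6, 5, 4, 10, 7, 9, 1]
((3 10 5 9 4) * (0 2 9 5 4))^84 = (10) = [0, 1, 2, 3, 4, 5, 6, 7, 8, 9, 10]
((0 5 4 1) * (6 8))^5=(0 5 4 1)(6 8)=[5, 0, 2, 3, 1, 4, 8, 7, 6]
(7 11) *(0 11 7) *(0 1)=[11, 0, 2, 3, 4, 5, 6, 7, 8, 9, 10, 1]=(0 11 1)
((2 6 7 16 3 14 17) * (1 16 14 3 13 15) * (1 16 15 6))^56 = (1 16 6 14 2 15 13 7 17) = [0, 16, 15, 3, 4, 5, 14, 17, 8, 9, 10, 11, 12, 7, 2, 13, 6, 1]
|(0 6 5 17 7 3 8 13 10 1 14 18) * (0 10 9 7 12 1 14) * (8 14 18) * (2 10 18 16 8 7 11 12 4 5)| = 33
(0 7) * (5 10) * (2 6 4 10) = [7, 1, 6, 3, 10, 2, 4, 0, 8, 9, 5] = (0 7)(2 6 4 10 5)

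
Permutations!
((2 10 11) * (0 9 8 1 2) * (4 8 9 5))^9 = (0 5 4 8 1 2 10 11) = [5, 2, 10, 3, 8, 4, 6, 7, 1, 9, 11, 0]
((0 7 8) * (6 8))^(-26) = (0 6)(7 8) = [6, 1, 2, 3, 4, 5, 0, 8, 7]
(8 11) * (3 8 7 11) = (3 8)(7 11) = [0, 1, 2, 8, 4, 5, 6, 11, 3, 9, 10, 7]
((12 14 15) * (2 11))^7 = [0, 1, 11, 3, 4, 5, 6, 7, 8, 9, 10, 2, 14, 13, 15, 12] = (2 11)(12 14 15)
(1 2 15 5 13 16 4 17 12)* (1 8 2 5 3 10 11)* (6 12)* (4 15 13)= (1 5 4 17 6 12 8 2 13 16 15 3 10 11)= [0, 5, 13, 10, 17, 4, 12, 7, 2, 9, 11, 1, 8, 16, 14, 3, 15, 6]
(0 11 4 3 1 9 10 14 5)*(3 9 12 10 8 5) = [11, 12, 2, 1, 9, 0, 6, 7, 5, 8, 14, 4, 10, 13, 3] = (0 11 4 9 8 5)(1 12 10 14 3)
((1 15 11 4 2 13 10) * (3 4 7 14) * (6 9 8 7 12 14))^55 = (1 3)(2 11)(4 15)(6 7 8 9)(10 14)(12 13) = [0, 3, 11, 1, 15, 5, 7, 8, 9, 6, 14, 2, 13, 12, 10, 4]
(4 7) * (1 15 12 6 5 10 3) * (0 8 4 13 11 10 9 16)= (0 8 4 7 13 11 10 3 1 15 12 6 5 9 16)= [8, 15, 2, 1, 7, 9, 5, 13, 4, 16, 3, 10, 6, 11, 14, 12, 0]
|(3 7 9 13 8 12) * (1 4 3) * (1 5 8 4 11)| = |(1 11)(3 7 9 13 4)(5 8 12)| = 30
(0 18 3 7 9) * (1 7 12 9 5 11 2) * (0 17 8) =(0 18 3 12 9 17 8)(1 7 5 11 2) =[18, 7, 1, 12, 4, 11, 6, 5, 0, 17, 10, 2, 9, 13, 14, 15, 16, 8, 3]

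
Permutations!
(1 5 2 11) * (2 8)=(1 5 8 2 11)=[0, 5, 11, 3, 4, 8, 6, 7, 2, 9, 10, 1]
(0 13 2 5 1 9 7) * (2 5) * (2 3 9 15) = (0 13 5 1 15 2 3 9 7) = [13, 15, 3, 9, 4, 1, 6, 0, 8, 7, 10, 11, 12, 5, 14, 2]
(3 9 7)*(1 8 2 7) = [0, 8, 7, 9, 4, 5, 6, 3, 2, 1] = (1 8 2 7 3 9)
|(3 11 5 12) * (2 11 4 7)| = |(2 11 5 12 3 4 7)| = 7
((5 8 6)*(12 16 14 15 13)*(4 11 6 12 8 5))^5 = [0, 1, 2, 3, 6, 5, 11, 7, 13, 9, 10, 4, 8, 15, 16, 14, 12] = (4 6 11)(8 13 15 14 16 12)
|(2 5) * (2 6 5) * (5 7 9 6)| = 3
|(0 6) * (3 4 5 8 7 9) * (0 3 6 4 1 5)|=14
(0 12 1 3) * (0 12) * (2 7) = (1 3 12)(2 7) = [0, 3, 7, 12, 4, 5, 6, 2, 8, 9, 10, 11, 1]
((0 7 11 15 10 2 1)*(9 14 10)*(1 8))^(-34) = (0 10 11 8 9)(1 14 7 2 15) = [10, 14, 15, 3, 4, 5, 6, 2, 9, 0, 11, 8, 12, 13, 7, 1]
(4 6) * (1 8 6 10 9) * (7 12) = [0, 8, 2, 3, 10, 5, 4, 12, 6, 1, 9, 11, 7] = (1 8 6 4 10 9)(7 12)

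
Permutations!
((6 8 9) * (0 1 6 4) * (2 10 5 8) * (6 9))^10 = (10)(0 9)(1 4) = [9, 4, 2, 3, 1, 5, 6, 7, 8, 0, 10]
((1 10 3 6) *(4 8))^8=(10)=[0, 1, 2, 3, 4, 5, 6, 7, 8, 9, 10]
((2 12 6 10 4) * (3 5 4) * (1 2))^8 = [0, 1, 2, 3, 4, 5, 6, 7, 8, 9, 10, 11, 12] = (12)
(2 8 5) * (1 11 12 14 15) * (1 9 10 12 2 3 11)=[0, 1, 8, 11, 4, 3, 6, 7, 5, 10, 12, 2, 14, 13, 15, 9]=(2 8 5 3 11)(9 10 12 14 15)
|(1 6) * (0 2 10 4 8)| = |(0 2 10 4 8)(1 6)| = 10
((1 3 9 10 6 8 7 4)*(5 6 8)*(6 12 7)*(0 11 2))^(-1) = (0 2 11)(1 4 7 12 5 6 8 10 9 3) = [2, 4, 11, 1, 7, 6, 8, 12, 10, 3, 9, 0, 5]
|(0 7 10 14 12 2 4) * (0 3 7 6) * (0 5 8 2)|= 11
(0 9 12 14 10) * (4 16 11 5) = (0 9 12 14 10)(4 16 11 5) = [9, 1, 2, 3, 16, 4, 6, 7, 8, 12, 0, 5, 14, 13, 10, 15, 11]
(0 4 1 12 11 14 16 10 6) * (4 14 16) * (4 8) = [14, 12, 2, 3, 1, 5, 0, 7, 4, 9, 6, 16, 11, 13, 8, 15, 10] = (0 14 8 4 1 12 11 16 10 6)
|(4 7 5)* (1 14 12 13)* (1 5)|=|(1 14 12 13 5 4 7)|=7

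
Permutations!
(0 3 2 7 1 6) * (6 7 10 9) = (0 3 2 10 9 6)(1 7) = [3, 7, 10, 2, 4, 5, 0, 1, 8, 6, 9]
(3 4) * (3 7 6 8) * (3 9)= [0, 1, 2, 4, 7, 5, 8, 6, 9, 3]= (3 4 7 6 8 9)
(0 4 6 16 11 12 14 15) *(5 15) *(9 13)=(0 4 6 16 11 12 14 5 15)(9 13)=[4, 1, 2, 3, 6, 15, 16, 7, 8, 13, 10, 12, 14, 9, 5, 0, 11]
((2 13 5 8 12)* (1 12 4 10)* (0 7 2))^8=(0 1 4 5 2)(7 12 10 8 13)=[1, 4, 0, 3, 5, 2, 6, 12, 13, 9, 8, 11, 10, 7]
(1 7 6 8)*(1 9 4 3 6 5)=[0, 7, 2, 6, 3, 1, 8, 5, 9, 4]=(1 7 5)(3 6 8 9 4)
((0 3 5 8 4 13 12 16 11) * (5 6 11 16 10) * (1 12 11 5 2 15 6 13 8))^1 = (16)(0 3 13 11)(1 12 10 2 15 6 5)(4 8) = [3, 12, 15, 13, 8, 1, 5, 7, 4, 9, 2, 0, 10, 11, 14, 6, 16]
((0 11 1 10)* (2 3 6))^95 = (0 10 1 11)(2 6 3) = [10, 11, 6, 2, 4, 5, 3, 7, 8, 9, 1, 0]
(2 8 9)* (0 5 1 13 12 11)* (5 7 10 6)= (0 7 10 6 5 1 13 12 11)(2 8 9)= [7, 13, 8, 3, 4, 1, 5, 10, 9, 2, 6, 0, 11, 12]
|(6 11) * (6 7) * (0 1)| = |(0 1)(6 11 7)| = 6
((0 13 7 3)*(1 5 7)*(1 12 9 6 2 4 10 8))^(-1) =[3, 8, 6, 7, 2, 1, 9, 5, 10, 12, 4, 11, 13, 0] =(0 3 7 5 1 8 10 4 2 6 9 12 13)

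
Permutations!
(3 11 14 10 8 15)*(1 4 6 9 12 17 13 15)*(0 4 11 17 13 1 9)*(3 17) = [4, 11, 2, 3, 6, 5, 0, 7, 9, 12, 8, 14, 13, 15, 10, 17, 16, 1] = (0 4 6)(1 11 14 10 8 9 12 13 15 17)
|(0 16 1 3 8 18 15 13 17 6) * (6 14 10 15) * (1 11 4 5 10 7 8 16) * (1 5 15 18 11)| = 120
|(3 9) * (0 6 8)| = 6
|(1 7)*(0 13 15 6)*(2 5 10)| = 12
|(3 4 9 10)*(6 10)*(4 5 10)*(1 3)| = 12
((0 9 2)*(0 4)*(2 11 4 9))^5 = (11) = [0, 1, 2, 3, 4, 5, 6, 7, 8, 9, 10, 11]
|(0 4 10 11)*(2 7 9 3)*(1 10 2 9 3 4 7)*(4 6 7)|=12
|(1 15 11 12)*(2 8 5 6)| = 4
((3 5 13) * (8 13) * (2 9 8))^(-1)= (2 5 3 13 8 9)= [0, 1, 5, 13, 4, 3, 6, 7, 9, 2, 10, 11, 12, 8]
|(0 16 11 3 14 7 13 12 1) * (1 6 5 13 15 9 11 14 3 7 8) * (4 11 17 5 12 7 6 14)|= |(0 16 4 11 6 12 14 8 1)(5 13 7 15 9 17)|= 18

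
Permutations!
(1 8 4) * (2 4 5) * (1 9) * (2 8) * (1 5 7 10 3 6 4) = (1 2)(3 6 4 9 5 8 7 10) = [0, 2, 1, 6, 9, 8, 4, 10, 7, 5, 3]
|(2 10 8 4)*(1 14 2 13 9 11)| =|(1 14 2 10 8 4 13 9 11)| =9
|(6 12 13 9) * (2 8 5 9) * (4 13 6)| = 6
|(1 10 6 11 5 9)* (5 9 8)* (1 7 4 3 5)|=10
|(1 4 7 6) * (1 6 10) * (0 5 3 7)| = |(0 5 3 7 10 1 4)| = 7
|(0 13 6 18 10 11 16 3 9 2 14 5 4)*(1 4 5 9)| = |(0 13 6 18 10 11 16 3 1 4)(2 14 9)| = 30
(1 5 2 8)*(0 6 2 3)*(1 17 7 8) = [6, 5, 1, 0, 4, 3, 2, 8, 17, 9, 10, 11, 12, 13, 14, 15, 16, 7] = (0 6 2 1 5 3)(7 8 17)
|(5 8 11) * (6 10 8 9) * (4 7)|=|(4 7)(5 9 6 10 8 11)|=6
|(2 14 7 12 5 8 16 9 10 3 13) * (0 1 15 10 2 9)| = 14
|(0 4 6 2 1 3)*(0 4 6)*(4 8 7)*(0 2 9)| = 6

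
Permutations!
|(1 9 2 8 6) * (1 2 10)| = 3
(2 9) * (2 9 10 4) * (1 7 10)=(1 7 10 4 2)=[0, 7, 1, 3, 2, 5, 6, 10, 8, 9, 4]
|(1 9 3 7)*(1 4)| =5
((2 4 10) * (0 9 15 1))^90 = [15, 9, 2, 3, 4, 5, 6, 7, 8, 1, 10, 11, 12, 13, 14, 0] = (0 15)(1 9)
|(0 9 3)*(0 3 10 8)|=|(0 9 10 8)|=4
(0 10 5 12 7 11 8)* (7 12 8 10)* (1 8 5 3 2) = (12)(0 7 11 10 3 2 1 8) = [7, 8, 1, 2, 4, 5, 6, 11, 0, 9, 3, 10, 12]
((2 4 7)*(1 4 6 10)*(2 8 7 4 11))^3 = [0, 6, 1, 3, 4, 5, 11, 8, 7, 9, 2, 10] = (1 6 11 10 2)(7 8)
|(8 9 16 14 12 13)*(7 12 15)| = 8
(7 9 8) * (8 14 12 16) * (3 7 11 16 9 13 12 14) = [0, 1, 2, 7, 4, 5, 6, 13, 11, 3, 10, 16, 9, 12, 14, 15, 8] = (3 7 13 12 9)(8 11 16)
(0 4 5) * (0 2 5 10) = (0 4 10)(2 5) = [4, 1, 5, 3, 10, 2, 6, 7, 8, 9, 0]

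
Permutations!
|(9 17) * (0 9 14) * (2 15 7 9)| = |(0 2 15 7 9 17 14)| = 7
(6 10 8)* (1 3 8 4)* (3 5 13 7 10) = [0, 5, 2, 8, 1, 13, 3, 10, 6, 9, 4, 11, 12, 7] = (1 5 13 7 10 4)(3 8 6)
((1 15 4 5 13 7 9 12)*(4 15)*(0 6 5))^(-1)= (15)(0 4 1 12 9 7 13 5 6)= [4, 12, 2, 3, 1, 6, 0, 13, 8, 7, 10, 11, 9, 5, 14, 15]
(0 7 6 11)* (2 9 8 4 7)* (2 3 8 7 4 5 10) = (0 3 8 5 10 2 9 7 6 11) = [3, 1, 9, 8, 4, 10, 11, 6, 5, 7, 2, 0]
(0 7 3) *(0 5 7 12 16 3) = (0 12 16 3 5 7) = [12, 1, 2, 5, 4, 7, 6, 0, 8, 9, 10, 11, 16, 13, 14, 15, 3]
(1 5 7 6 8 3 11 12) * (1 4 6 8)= (1 5 7 8 3 11 12 4 6)= [0, 5, 2, 11, 6, 7, 1, 8, 3, 9, 10, 12, 4]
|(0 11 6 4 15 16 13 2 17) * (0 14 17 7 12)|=|(0 11 6 4 15 16 13 2 7 12)(14 17)|=10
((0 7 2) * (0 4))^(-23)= [7, 1, 4, 3, 0, 5, 6, 2]= (0 7 2 4)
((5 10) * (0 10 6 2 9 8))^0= (10)= [0, 1, 2, 3, 4, 5, 6, 7, 8, 9, 10]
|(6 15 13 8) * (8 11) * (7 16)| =10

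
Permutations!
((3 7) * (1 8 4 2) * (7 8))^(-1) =(1 2 4 8 3 7) =[0, 2, 4, 7, 8, 5, 6, 1, 3]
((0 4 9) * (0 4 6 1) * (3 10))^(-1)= (0 1 6)(3 10)(4 9)= [1, 6, 2, 10, 9, 5, 0, 7, 8, 4, 3]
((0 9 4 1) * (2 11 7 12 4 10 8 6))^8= (0 12 2 10 1 7 6 9 4 11 8)= [12, 7, 10, 3, 11, 5, 9, 6, 0, 4, 1, 8, 2]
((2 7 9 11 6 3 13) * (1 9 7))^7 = [0, 1, 2, 3, 4, 5, 6, 7, 8, 9, 10, 11, 12, 13] = (13)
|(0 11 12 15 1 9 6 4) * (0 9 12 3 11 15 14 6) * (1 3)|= |(0 15 3 11 1 12 14 6 4 9)|= 10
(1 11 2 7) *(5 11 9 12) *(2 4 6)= (1 9 12 5 11 4 6 2 7)= [0, 9, 7, 3, 6, 11, 2, 1, 8, 12, 10, 4, 5]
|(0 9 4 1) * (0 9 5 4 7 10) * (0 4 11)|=|(0 5 11)(1 9 7 10 4)|=15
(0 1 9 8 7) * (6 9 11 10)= [1, 11, 2, 3, 4, 5, 9, 0, 7, 8, 6, 10]= (0 1 11 10 6 9 8 7)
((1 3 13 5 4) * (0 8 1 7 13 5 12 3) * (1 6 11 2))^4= (0 2 6)(1 11 8)(3 13 4)(5 12 7)= [2, 11, 6, 13, 3, 12, 0, 5, 1, 9, 10, 8, 7, 4]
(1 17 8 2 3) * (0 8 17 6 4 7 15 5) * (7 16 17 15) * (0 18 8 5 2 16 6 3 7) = [5, 3, 7, 1, 6, 18, 4, 0, 16, 9, 10, 11, 12, 13, 14, 2, 17, 15, 8] = (0 5 18 8 16 17 15 2 7)(1 3)(4 6)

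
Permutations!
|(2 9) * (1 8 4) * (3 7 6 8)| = 6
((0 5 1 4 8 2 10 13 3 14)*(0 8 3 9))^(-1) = (0 9 13 10 2 8 14 3 4 1 5) = [9, 5, 8, 4, 1, 0, 6, 7, 14, 13, 2, 11, 12, 10, 3]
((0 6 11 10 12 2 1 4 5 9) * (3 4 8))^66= [1, 0, 9, 11, 10, 12, 8, 7, 6, 2, 4, 3, 5]= (0 1)(2 9)(3 11)(4 10)(5 12)(6 8)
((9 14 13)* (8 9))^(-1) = (8 13 14 9) = [0, 1, 2, 3, 4, 5, 6, 7, 13, 8, 10, 11, 12, 14, 9]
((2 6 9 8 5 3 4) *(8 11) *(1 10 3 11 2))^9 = (11)(1 10 3 4) = [0, 10, 2, 4, 1, 5, 6, 7, 8, 9, 3, 11]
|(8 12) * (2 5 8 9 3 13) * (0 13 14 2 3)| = 9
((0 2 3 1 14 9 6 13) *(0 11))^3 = (0 1 6)(2 14 13)(3 9 11) = [1, 6, 14, 9, 4, 5, 0, 7, 8, 11, 10, 3, 12, 2, 13]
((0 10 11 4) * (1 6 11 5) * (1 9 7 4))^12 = (11) = [0, 1, 2, 3, 4, 5, 6, 7, 8, 9, 10, 11]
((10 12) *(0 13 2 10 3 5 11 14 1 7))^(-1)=(0 7 1 14 11 5 3 12 10 2 13)=[7, 14, 13, 12, 4, 3, 6, 1, 8, 9, 2, 5, 10, 0, 11]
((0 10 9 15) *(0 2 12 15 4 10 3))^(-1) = (0 3)(2 15 12)(4 9 10) = [3, 1, 15, 0, 9, 5, 6, 7, 8, 10, 4, 11, 2, 13, 14, 12]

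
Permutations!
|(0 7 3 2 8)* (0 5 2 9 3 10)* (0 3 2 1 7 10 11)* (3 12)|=|(0 10 12 3 9 2 8 5 1 7 11)|=11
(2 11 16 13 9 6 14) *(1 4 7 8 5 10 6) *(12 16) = (1 4 7 8 5 10 6 14 2 11 12 16 13 9) = [0, 4, 11, 3, 7, 10, 14, 8, 5, 1, 6, 12, 16, 9, 2, 15, 13]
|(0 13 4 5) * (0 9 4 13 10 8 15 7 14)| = 6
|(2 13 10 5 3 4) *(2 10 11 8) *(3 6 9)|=12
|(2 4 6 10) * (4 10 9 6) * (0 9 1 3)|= 10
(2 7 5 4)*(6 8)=[0, 1, 7, 3, 2, 4, 8, 5, 6]=(2 7 5 4)(6 8)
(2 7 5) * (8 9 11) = (2 7 5)(8 9 11) = [0, 1, 7, 3, 4, 2, 6, 5, 9, 11, 10, 8]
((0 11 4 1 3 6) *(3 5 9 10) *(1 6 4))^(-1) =(0 6 4 3 10 9 5 1 11) =[6, 11, 2, 10, 3, 1, 4, 7, 8, 5, 9, 0]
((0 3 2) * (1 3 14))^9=(0 2 3 1 14)=[2, 14, 3, 1, 4, 5, 6, 7, 8, 9, 10, 11, 12, 13, 0]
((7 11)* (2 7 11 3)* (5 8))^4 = (11)(2 7 3) = [0, 1, 7, 2, 4, 5, 6, 3, 8, 9, 10, 11]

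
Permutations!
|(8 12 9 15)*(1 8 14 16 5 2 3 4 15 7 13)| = 42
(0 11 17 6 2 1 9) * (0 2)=(0 11 17 6)(1 9 2)=[11, 9, 1, 3, 4, 5, 0, 7, 8, 2, 10, 17, 12, 13, 14, 15, 16, 6]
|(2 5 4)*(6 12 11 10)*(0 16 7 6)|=21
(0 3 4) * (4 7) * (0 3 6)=[6, 1, 2, 7, 3, 5, 0, 4]=(0 6)(3 7 4)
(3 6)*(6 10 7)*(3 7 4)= [0, 1, 2, 10, 3, 5, 7, 6, 8, 9, 4]= (3 10 4)(6 7)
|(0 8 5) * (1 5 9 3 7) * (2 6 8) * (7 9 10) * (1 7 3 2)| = |(0 1 5)(2 6 8 10 3 9)| = 6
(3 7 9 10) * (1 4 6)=(1 4 6)(3 7 9 10)=[0, 4, 2, 7, 6, 5, 1, 9, 8, 10, 3]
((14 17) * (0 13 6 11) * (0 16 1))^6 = (17) = [0, 1, 2, 3, 4, 5, 6, 7, 8, 9, 10, 11, 12, 13, 14, 15, 16, 17]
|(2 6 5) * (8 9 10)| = |(2 6 5)(8 9 10)| = 3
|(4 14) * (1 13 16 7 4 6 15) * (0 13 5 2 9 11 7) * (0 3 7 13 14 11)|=|(0 14 6 15 1 5 2 9)(3 7 4 11 13 16)|=24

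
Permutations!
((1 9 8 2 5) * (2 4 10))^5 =[0, 2, 4, 3, 9, 10, 6, 7, 1, 5, 8] =(1 2 4 9 5 10 8)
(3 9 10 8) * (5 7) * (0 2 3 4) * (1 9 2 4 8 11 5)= (0 4)(1 9 10 11 5 7)(2 3)= [4, 9, 3, 2, 0, 7, 6, 1, 8, 10, 11, 5]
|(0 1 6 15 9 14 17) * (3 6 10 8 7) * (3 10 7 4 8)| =|(0 1 7 10 3 6 15 9 14 17)(4 8)| =10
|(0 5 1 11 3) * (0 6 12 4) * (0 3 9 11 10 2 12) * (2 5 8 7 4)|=|(0 8 7 4 3 6)(1 10 5)(2 12)(9 11)|=6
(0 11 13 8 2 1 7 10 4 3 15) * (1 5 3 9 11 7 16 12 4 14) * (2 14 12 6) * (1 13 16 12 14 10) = (0 7 1 12 4 9 11 16 6 2 5 3 15)(8 10 14 13) = [7, 12, 5, 15, 9, 3, 2, 1, 10, 11, 14, 16, 4, 8, 13, 0, 6]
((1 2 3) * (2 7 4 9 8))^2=(1 4 8 3 7 9 2)=[0, 4, 1, 7, 8, 5, 6, 9, 3, 2]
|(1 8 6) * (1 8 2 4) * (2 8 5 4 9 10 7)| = 20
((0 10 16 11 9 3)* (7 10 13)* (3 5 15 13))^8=[0, 1, 2, 3, 4, 5, 6, 7, 8, 9, 10, 11, 12, 13, 14, 15, 16]=(16)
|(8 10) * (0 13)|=2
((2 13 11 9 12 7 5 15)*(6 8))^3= (2 9 5 13 12 15 11 7)(6 8)= [0, 1, 9, 3, 4, 13, 8, 2, 6, 5, 10, 7, 15, 12, 14, 11]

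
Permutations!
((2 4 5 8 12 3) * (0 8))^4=[2, 1, 8, 0, 12, 3, 6, 7, 4, 9, 10, 11, 5]=(0 2 8 4 12 5 3)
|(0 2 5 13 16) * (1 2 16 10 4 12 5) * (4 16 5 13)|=14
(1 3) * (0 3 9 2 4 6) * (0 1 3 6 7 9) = (0 6 1)(2 4 7 9) = [6, 0, 4, 3, 7, 5, 1, 9, 8, 2]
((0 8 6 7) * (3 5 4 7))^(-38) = (0 5 8 4 6 7 3) = [5, 1, 2, 0, 6, 8, 7, 3, 4]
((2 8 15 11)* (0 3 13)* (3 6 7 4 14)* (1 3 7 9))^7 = (0 6 9 1 3 13)(2 11 15 8)(4 14 7) = [6, 3, 11, 13, 14, 5, 9, 4, 2, 1, 10, 15, 12, 0, 7, 8]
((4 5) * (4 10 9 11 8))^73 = [0, 1, 2, 3, 5, 10, 6, 7, 4, 11, 9, 8] = (4 5 10 9 11 8)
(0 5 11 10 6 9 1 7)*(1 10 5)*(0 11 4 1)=(1 7 11 5 4)(6 9 10)=[0, 7, 2, 3, 1, 4, 9, 11, 8, 10, 6, 5]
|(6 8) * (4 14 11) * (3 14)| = |(3 14 11 4)(6 8)| = 4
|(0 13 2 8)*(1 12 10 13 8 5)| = |(0 8)(1 12 10 13 2 5)| = 6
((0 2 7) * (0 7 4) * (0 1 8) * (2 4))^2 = (0 1)(4 8) = [1, 0, 2, 3, 8, 5, 6, 7, 4]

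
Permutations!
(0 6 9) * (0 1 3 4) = (0 6 9 1 3 4) = [6, 3, 2, 4, 0, 5, 9, 7, 8, 1]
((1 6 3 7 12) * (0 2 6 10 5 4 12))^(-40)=(12)=[0, 1, 2, 3, 4, 5, 6, 7, 8, 9, 10, 11, 12]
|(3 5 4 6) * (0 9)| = |(0 9)(3 5 4 6)| = 4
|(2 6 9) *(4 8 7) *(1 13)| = |(1 13)(2 6 9)(4 8 7)| = 6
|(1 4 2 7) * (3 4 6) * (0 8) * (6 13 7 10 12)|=|(0 8)(1 13 7)(2 10 12 6 3 4)|=6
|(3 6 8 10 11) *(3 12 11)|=|(3 6 8 10)(11 12)|=4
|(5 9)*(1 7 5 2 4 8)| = 7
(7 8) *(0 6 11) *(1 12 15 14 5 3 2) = (0 6 11)(1 12 15 14 5 3 2)(7 8) = [6, 12, 1, 2, 4, 3, 11, 8, 7, 9, 10, 0, 15, 13, 5, 14]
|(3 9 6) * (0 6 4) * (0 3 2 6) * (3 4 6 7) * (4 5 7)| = 7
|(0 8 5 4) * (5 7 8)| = 6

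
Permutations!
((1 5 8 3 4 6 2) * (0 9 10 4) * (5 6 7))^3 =(0 4 8 9 7 3 10 5) =[4, 1, 2, 10, 8, 0, 6, 3, 9, 7, 5]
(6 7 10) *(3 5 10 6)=(3 5 10)(6 7)=[0, 1, 2, 5, 4, 10, 7, 6, 8, 9, 3]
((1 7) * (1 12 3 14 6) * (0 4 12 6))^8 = (0 3 4 14 12)(1 6 7) = [3, 6, 2, 4, 14, 5, 7, 1, 8, 9, 10, 11, 0, 13, 12]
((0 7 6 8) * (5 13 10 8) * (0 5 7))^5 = (5 13 10 8)(6 7) = [0, 1, 2, 3, 4, 13, 7, 6, 5, 9, 8, 11, 12, 10]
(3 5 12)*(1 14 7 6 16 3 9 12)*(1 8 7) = (1 14)(3 5 8 7 6 16)(9 12) = [0, 14, 2, 5, 4, 8, 16, 6, 7, 12, 10, 11, 9, 13, 1, 15, 3]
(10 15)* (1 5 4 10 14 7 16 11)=(1 5 4 10 15 14 7 16 11)=[0, 5, 2, 3, 10, 4, 6, 16, 8, 9, 15, 1, 12, 13, 7, 14, 11]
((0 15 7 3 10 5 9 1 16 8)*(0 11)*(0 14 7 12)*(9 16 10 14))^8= (0 12 15)(1 10 5 16 8 11 9)(3 7 14)= [12, 10, 2, 7, 4, 16, 6, 14, 11, 1, 5, 9, 15, 13, 3, 0, 8]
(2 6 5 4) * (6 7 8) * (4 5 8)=(2 7 4)(6 8)=[0, 1, 7, 3, 2, 5, 8, 4, 6]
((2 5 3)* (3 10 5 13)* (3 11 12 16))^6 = (16) = [0, 1, 2, 3, 4, 5, 6, 7, 8, 9, 10, 11, 12, 13, 14, 15, 16]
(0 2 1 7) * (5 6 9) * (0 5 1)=(0 2)(1 7 5 6 9)=[2, 7, 0, 3, 4, 6, 9, 5, 8, 1]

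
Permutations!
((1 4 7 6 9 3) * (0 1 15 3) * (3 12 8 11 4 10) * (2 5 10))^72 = (0 2 10 15 8 4 6)(1 5 3 12 11 7 9) = [2, 5, 10, 12, 6, 3, 0, 9, 4, 1, 15, 7, 11, 13, 14, 8]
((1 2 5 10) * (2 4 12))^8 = (1 12 5)(2 10 4) = [0, 12, 10, 3, 2, 1, 6, 7, 8, 9, 4, 11, 5]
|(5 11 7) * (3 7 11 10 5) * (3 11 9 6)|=10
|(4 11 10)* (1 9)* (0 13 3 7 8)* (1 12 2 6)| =|(0 13 3 7 8)(1 9 12 2 6)(4 11 10)| =15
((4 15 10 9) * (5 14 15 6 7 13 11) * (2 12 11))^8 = [0, 1, 4, 3, 14, 13, 15, 10, 8, 5, 11, 7, 6, 9, 2, 12] = (2 4 14)(5 13 9)(6 15 12)(7 10 11)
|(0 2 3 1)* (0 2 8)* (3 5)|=|(0 8)(1 2 5 3)|=4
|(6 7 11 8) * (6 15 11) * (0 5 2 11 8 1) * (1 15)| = |(0 5 2 11 15 8 1)(6 7)| = 14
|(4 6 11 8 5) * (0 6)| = |(0 6 11 8 5 4)| = 6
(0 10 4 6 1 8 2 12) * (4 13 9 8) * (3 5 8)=(0 10 13 9 3 5 8 2 12)(1 4 6)=[10, 4, 12, 5, 6, 8, 1, 7, 2, 3, 13, 11, 0, 9]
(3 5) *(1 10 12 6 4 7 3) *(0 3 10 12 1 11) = [3, 12, 2, 5, 7, 11, 4, 10, 8, 9, 1, 0, 6] = (0 3 5 11)(1 12 6 4 7 10)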